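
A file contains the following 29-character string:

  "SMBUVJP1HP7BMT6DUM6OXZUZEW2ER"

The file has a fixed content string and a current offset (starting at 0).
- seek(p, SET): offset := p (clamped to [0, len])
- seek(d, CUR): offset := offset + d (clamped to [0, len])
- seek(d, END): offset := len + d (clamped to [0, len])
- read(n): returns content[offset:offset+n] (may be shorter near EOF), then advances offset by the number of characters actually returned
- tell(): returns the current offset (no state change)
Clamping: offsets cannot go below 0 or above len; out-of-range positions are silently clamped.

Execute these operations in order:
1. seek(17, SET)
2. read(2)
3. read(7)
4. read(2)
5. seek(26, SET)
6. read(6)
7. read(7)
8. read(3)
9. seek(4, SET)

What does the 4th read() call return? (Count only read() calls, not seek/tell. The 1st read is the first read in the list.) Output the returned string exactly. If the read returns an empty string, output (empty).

After 1 (seek(17, SET)): offset=17
After 2 (read(2)): returned 'M6', offset=19
After 3 (read(7)): returned 'OXZUZEW', offset=26
After 4 (read(2)): returned '2E', offset=28
After 5 (seek(26, SET)): offset=26
After 6 (read(6)): returned '2ER', offset=29
After 7 (read(7)): returned '', offset=29
After 8 (read(3)): returned '', offset=29
After 9 (seek(4, SET)): offset=4

Answer: 2ER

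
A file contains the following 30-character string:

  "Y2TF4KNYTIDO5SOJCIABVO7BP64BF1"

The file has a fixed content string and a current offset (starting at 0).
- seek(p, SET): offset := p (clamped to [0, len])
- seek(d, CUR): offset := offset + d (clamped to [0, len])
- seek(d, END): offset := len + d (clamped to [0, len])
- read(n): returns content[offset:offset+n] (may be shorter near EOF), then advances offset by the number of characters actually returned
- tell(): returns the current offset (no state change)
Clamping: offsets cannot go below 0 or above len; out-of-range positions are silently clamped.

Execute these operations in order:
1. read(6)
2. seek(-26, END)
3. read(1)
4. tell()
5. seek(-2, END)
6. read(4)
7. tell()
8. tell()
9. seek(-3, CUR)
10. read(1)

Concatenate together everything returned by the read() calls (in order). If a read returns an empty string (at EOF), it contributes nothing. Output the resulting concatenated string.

After 1 (read(6)): returned 'Y2TF4K', offset=6
After 2 (seek(-26, END)): offset=4
After 3 (read(1)): returned '4', offset=5
After 4 (tell()): offset=5
After 5 (seek(-2, END)): offset=28
After 6 (read(4)): returned 'F1', offset=30
After 7 (tell()): offset=30
After 8 (tell()): offset=30
After 9 (seek(-3, CUR)): offset=27
After 10 (read(1)): returned 'B', offset=28

Answer: Y2TF4K4F1B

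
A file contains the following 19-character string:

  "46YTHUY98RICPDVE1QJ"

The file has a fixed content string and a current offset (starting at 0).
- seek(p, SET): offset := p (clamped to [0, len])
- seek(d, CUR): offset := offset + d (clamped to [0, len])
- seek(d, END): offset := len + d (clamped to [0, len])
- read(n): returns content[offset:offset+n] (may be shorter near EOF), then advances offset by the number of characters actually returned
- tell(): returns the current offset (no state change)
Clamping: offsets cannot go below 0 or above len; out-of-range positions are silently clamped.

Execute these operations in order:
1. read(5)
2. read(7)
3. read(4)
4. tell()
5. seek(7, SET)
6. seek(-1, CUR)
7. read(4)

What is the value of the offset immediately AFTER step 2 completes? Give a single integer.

After 1 (read(5)): returned '46YTH', offset=5
After 2 (read(7)): returned 'UY98RIC', offset=12

Answer: 12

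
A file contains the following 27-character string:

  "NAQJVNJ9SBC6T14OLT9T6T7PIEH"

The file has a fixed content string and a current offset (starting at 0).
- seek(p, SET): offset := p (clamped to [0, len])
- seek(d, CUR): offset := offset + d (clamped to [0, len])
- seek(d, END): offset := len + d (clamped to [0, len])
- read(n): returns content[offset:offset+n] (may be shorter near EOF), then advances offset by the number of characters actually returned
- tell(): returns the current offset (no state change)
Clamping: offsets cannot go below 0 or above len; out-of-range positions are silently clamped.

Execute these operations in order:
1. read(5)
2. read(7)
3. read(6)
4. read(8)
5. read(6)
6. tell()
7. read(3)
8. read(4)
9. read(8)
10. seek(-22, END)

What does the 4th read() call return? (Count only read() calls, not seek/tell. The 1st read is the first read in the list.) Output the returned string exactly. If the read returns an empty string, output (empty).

After 1 (read(5)): returned 'NAQJV', offset=5
After 2 (read(7)): returned 'NJ9SBC6', offset=12
After 3 (read(6)): returned 'T14OLT', offset=18
After 4 (read(8)): returned '9T6T7PIE', offset=26
After 5 (read(6)): returned 'H', offset=27
After 6 (tell()): offset=27
After 7 (read(3)): returned '', offset=27
After 8 (read(4)): returned '', offset=27
After 9 (read(8)): returned '', offset=27
After 10 (seek(-22, END)): offset=5

Answer: 9T6T7PIE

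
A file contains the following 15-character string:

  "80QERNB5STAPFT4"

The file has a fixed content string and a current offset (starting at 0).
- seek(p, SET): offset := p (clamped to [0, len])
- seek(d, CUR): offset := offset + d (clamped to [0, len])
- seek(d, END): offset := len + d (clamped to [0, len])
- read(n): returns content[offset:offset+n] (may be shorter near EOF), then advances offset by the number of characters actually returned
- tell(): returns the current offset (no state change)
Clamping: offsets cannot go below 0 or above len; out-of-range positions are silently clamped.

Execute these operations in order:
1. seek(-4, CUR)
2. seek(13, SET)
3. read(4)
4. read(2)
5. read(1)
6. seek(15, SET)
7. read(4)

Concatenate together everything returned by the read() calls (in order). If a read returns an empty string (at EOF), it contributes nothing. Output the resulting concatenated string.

Answer: T4

Derivation:
After 1 (seek(-4, CUR)): offset=0
After 2 (seek(13, SET)): offset=13
After 3 (read(4)): returned 'T4', offset=15
After 4 (read(2)): returned '', offset=15
After 5 (read(1)): returned '', offset=15
After 6 (seek(15, SET)): offset=15
After 7 (read(4)): returned '', offset=15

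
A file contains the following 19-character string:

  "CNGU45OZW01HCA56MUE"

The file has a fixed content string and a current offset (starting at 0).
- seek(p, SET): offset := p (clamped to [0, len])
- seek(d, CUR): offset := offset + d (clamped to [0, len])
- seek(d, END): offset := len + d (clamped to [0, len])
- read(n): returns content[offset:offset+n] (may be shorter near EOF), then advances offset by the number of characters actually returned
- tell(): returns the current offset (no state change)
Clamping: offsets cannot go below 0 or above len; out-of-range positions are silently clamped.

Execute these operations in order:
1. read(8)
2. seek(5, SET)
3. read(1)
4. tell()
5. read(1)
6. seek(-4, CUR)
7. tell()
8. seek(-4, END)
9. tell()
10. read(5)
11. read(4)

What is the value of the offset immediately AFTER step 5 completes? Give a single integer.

After 1 (read(8)): returned 'CNGU45OZ', offset=8
After 2 (seek(5, SET)): offset=5
After 3 (read(1)): returned '5', offset=6
After 4 (tell()): offset=6
After 5 (read(1)): returned 'O', offset=7

Answer: 7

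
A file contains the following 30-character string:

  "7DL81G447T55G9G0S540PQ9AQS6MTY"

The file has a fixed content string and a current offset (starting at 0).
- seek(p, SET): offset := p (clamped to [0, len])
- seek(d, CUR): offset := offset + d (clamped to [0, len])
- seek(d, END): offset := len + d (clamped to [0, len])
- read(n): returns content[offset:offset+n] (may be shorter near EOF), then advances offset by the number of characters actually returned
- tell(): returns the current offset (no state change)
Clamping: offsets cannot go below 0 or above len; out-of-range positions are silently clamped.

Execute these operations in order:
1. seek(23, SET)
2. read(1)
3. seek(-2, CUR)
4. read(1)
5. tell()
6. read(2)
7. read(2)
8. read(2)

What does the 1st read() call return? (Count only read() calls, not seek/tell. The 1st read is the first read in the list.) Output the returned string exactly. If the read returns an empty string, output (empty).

After 1 (seek(23, SET)): offset=23
After 2 (read(1)): returned 'A', offset=24
After 3 (seek(-2, CUR)): offset=22
After 4 (read(1)): returned '9', offset=23
After 5 (tell()): offset=23
After 6 (read(2)): returned 'AQ', offset=25
After 7 (read(2)): returned 'S6', offset=27
After 8 (read(2)): returned 'MT', offset=29

Answer: A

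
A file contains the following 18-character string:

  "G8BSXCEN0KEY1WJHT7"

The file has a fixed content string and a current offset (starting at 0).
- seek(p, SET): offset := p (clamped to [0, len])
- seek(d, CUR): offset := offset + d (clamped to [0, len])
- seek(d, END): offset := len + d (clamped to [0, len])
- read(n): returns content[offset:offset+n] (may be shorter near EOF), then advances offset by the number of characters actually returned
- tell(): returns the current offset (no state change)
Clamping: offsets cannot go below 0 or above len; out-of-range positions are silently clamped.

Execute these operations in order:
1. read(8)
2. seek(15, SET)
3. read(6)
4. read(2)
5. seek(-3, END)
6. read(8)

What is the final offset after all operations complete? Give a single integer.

Answer: 18

Derivation:
After 1 (read(8)): returned 'G8BSXCEN', offset=8
After 2 (seek(15, SET)): offset=15
After 3 (read(6)): returned 'HT7', offset=18
After 4 (read(2)): returned '', offset=18
After 5 (seek(-3, END)): offset=15
After 6 (read(8)): returned 'HT7', offset=18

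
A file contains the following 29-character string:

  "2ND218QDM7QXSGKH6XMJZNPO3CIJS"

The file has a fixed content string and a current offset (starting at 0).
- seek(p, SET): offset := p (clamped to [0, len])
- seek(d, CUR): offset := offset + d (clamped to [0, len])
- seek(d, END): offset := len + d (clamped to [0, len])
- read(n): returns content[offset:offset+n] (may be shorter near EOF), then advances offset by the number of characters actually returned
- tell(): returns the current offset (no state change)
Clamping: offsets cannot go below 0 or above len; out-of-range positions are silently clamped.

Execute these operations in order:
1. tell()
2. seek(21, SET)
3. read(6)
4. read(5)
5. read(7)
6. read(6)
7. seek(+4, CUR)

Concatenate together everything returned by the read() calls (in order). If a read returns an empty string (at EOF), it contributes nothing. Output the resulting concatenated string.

After 1 (tell()): offset=0
After 2 (seek(21, SET)): offset=21
After 3 (read(6)): returned 'NPO3CI', offset=27
After 4 (read(5)): returned 'JS', offset=29
After 5 (read(7)): returned '', offset=29
After 6 (read(6)): returned '', offset=29
After 7 (seek(+4, CUR)): offset=29

Answer: NPO3CIJS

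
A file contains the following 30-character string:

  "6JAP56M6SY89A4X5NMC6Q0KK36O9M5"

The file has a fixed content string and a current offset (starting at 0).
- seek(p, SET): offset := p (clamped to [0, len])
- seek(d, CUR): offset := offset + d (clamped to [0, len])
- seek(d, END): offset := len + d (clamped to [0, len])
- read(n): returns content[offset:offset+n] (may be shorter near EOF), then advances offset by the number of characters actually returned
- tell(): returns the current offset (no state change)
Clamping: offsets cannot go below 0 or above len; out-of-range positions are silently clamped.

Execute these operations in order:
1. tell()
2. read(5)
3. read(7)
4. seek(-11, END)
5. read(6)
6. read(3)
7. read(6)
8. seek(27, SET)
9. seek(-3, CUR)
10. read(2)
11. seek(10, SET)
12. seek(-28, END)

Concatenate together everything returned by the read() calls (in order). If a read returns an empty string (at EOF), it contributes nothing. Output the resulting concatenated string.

Answer: 6JAP56M6SY896Q0KK36O9M536

Derivation:
After 1 (tell()): offset=0
After 2 (read(5)): returned '6JAP5', offset=5
After 3 (read(7)): returned '6M6SY89', offset=12
After 4 (seek(-11, END)): offset=19
After 5 (read(6)): returned '6Q0KK3', offset=25
After 6 (read(3)): returned '6O9', offset=28
After 7 (read(6)): returned 'M5', offset=30
After 8 (seek(27, SET)): offset=27
After 9 (seek(-3, CUR)): offset=24
After 10 (read(2)): returned '36', offset=26
After 11 (seek(10, SET)): offset=10
After 12 (seek(-28, END)): offset=2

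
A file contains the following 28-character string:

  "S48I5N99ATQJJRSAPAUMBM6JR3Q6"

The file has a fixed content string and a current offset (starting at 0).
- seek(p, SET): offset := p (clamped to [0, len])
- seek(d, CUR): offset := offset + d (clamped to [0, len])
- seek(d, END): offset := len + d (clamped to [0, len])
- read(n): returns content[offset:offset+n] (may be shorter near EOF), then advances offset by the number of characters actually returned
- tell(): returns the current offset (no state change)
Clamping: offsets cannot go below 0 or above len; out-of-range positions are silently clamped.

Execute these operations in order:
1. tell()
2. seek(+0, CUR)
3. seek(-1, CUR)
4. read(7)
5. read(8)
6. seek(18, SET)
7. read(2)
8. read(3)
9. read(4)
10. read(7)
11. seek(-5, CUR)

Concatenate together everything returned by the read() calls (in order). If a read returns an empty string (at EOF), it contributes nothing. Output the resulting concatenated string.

Answer: S48I5N99ATQJJRSUMBM6JR3Q6

Derivation:
After 1 (tell()): offset=0
After 2 (seek(+0, CUR)): offset=0
After 3 (seek(-1, CUR)): offset=0
After 4 (read(7)): returned 'S48I5N9', offset=7
After 5 (read(8)): returned '9ATQJJRS', offset=15
After 6 (seek(18, SET)): offset=18
After 7 (read(2)): returned 'UM', offset=20
After 8 (read(3)): returned 'BM6', offset=23
After 9 (read(4)): returned 'JR3Q', offset=27
After 10 (read(7)): returned '6', offset=28
After 11 (seek(-5, CUR)): offset=23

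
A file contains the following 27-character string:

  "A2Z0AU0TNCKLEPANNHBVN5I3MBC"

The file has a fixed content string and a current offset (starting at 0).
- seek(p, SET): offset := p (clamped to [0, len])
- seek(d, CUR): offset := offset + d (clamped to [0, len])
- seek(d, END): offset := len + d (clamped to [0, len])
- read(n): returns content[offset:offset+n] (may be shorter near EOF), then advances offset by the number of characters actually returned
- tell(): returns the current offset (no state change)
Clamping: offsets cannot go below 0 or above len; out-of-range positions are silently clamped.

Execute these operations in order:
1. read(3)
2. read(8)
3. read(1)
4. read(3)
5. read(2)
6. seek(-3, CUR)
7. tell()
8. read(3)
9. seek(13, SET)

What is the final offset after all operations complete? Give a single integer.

After 1 (read(3)): returned 'A2Z', offset=3
After 2 (read(8)): returned '0AU0TNCK', offset=11
After 3 (read(1)): returned 'L', offset=12
After 4 (read(3)): returned 'EPA', offset=15
After 5 (read(2)): returned 'NN', offset=17
After 6 (seek(-3, CUR)): offset=14
After 7 (tell()): offset=14
After 8 (read(3)): returned 'ANN', offset=17
After 9 (seek(13, SET)): offset=13

Answer: 13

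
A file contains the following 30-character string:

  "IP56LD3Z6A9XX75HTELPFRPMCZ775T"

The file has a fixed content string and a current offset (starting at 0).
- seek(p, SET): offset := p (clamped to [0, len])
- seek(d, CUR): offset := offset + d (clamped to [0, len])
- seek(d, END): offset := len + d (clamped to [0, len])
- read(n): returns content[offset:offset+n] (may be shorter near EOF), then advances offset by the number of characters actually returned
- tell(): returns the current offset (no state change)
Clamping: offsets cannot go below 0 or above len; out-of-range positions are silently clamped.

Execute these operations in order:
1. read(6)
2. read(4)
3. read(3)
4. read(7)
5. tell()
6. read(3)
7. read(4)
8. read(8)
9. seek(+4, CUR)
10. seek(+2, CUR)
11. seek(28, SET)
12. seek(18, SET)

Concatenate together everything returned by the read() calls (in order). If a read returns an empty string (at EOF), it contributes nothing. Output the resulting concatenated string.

Answer: IP56LD3Z6A9XX75HTELPFRPMCZ775T

Derivation:
After 1 (read(6)): returned 'IP56LD', offset=6
After 2 (read(4)): returned '3Z6A', offset=10
After 3 (read(3)): returned '9XX', offset=13
After 4 (read(7)): returned '75HTELP', offset=20
After 5 (tell()): offset=20
After 6 (read(3)): returned 'FRP', offset=23
After 7 (read(4)): returned 'MCZ7', offset=27
After 8 (read(8)): returned '75T', offset=30
After 9 (seek(+4, CUR)): offset=30
After 10 (seek(+2, CUR)): offset=30
After 11 (seek(28, SET)): offset=28
After 12 (seek(18, SET)): offset=18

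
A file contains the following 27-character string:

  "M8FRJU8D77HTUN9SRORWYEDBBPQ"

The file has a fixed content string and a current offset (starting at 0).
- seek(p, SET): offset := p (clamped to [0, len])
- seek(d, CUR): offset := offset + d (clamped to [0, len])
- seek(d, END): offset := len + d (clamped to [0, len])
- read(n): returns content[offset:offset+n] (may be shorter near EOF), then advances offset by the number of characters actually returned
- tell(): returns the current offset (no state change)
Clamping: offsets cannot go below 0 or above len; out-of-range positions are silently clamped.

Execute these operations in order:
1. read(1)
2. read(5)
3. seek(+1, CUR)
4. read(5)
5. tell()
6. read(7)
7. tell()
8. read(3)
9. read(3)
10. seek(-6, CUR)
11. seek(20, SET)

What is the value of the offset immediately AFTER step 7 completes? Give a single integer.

Answer: 19

Derivation:
After 1 (read(1)): returned 'M', offset=1
After 2 (read(5)): returned '8FRJU', offset=6
After 3 (seek(+1, CUR)): offset=7
After 4 (read(5)): returned 'D77HT', offset=12
After 5 (tell()): offset=12
After 6 (read(7)): returned 'UN9SROR', offset=19
After 7 (tell()): offset=19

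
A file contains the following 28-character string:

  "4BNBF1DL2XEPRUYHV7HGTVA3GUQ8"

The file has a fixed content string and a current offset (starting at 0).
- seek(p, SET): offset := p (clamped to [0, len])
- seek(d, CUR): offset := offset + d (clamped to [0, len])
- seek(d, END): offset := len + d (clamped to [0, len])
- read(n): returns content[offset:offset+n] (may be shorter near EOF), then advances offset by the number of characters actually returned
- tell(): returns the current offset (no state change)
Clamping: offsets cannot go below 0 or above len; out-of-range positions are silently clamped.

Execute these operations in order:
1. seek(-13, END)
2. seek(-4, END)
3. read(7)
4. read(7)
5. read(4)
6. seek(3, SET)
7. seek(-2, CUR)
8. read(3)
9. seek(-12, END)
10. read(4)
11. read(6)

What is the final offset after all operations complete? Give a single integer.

Answer: 26

Derivation:
After 1 (seek(-13, END)): offset=15
After 2 (seek(-4, END)): offset=24
After 3 (read(7)): returned 'GUQ8', offset=28
After 4 (read(7)): returned '', offset=28
After 5 (read(4)): returned '', offset=28
After 6 (seek(3, SET)): offset=3
After 7 (seek(-2, CUR)): offset=1
After 8 (read(3)): returned 'BNB', offset=4
After 9 (seek(-12, END)): offset=16
After 10 (read(4)): returned 'V7HG', offset=20
After 11 (read(6)): returned 'TVA3GU', offset=26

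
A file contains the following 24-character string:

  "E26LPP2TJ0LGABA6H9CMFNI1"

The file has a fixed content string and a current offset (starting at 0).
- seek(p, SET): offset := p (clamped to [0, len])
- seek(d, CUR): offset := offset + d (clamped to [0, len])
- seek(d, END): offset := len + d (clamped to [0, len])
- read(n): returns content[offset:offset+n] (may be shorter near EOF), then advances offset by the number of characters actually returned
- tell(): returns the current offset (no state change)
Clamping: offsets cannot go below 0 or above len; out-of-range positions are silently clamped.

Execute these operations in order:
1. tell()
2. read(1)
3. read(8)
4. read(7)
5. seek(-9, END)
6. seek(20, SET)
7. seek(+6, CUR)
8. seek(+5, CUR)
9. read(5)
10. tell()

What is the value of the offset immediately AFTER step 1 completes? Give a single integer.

After 1 (tell()): offset=0

Answer: 0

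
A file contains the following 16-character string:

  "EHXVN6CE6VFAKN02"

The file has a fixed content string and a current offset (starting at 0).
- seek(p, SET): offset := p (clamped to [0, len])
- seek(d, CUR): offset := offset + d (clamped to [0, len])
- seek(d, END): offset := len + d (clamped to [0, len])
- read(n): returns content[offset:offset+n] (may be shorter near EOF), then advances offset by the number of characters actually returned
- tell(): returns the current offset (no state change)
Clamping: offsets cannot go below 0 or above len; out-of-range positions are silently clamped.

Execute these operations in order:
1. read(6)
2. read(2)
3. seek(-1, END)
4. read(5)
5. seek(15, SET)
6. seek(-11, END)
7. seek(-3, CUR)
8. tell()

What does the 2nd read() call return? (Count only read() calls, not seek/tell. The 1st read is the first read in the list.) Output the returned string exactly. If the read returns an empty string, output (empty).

After 1 (read(6)): returned 'EHXVN6', offset=6
After 2 (read(2)): returned 'CE', offset=8
After 3 (seek(-1, END)): offset=15
After 4 (read(5)): returned '2', offset=16
After 5 (seek(15, SET)): offset=15
After 6 (seek(-11, END)): offset=5
After 7 (seek(-3, CUR)): offset=2
After 8 (tell()): offset=2

Answer: CE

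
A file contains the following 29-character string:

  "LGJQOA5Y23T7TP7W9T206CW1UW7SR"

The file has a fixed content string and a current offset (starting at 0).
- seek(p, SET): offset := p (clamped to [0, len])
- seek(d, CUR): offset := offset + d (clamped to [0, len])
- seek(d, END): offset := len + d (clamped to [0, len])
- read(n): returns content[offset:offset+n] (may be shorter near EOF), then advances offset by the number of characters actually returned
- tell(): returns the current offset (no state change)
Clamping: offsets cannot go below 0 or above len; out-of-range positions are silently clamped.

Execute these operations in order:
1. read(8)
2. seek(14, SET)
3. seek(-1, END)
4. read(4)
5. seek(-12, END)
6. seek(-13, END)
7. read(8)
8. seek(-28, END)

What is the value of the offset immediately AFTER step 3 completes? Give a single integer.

After 1 (read(8)): returned 'LGJQOA5Y', offset=8
After 2 (seek(14, SET)): offset=14
After 3 (seek(-1, END)): offset=28

Answer: 28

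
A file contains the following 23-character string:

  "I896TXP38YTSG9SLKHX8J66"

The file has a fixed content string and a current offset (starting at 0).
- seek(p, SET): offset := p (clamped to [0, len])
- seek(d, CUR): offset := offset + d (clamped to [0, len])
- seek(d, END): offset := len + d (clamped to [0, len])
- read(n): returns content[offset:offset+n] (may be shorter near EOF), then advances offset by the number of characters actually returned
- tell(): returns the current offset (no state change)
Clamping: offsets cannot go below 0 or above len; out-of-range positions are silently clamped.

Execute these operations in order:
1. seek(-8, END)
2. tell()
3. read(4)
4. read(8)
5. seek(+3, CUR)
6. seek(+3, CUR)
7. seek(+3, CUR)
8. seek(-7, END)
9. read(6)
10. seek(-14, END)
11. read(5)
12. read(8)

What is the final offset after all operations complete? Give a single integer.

After 1 (seek(-8, END)): offset=15
After 2 (tell()): offset=15
After 3 (read(4)): returned 'LKHX', offset=19
After 4 (read(8)): returned '8J66', offset=23
After 5 (seek(+3, CUR)): offset=23
After 6 (seek(+3, CUR)): offset=23
After 7 (seek(+3, CUR)): offset=23
After 8 (seek(-7, END)): offset=16
After 9 (read(6)): returned 'KHX8J6', offset=22
After 10 (seek(-14, END)): offset=9
After 11 (read(5)): returned 'YTSG9', offset=14
After 12 (read(8)): returned 'SLKHX8J6', offset=22

Answer: 22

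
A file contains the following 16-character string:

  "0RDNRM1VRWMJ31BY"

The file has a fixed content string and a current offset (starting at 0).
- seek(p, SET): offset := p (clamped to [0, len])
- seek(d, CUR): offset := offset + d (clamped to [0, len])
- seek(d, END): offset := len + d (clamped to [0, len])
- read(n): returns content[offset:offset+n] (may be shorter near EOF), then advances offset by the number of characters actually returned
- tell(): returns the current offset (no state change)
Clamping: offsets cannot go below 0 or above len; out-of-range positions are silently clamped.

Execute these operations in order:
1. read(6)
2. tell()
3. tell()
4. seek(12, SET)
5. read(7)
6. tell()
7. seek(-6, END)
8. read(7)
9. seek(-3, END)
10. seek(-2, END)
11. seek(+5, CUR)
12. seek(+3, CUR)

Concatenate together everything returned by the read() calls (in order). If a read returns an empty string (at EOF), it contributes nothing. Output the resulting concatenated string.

Answer: 0RDNRM31BYMJ31BY

Derivation:
After 1 (read(6)): returned '0RDNRM', offset=6
After 2 (tell()): offset=6
After 3 (tell()): offset=6
After 4 (seek(12, SET)): offset=12
After 5 (read(7)): returned '31BY', offset=16
After 6 (tell()): offset=16
After 7 (seek(-6, END)): offset=10
After 8 (read(7)): returned 'MJ31BY', offset=16
After 9 (seek(-3, END)): offset=13
After 10 (seek(-2, END)): offset=14
After 11 (seek(+5, CUR)): offset=16
After 12 (seek(+3, CUR)): offset=16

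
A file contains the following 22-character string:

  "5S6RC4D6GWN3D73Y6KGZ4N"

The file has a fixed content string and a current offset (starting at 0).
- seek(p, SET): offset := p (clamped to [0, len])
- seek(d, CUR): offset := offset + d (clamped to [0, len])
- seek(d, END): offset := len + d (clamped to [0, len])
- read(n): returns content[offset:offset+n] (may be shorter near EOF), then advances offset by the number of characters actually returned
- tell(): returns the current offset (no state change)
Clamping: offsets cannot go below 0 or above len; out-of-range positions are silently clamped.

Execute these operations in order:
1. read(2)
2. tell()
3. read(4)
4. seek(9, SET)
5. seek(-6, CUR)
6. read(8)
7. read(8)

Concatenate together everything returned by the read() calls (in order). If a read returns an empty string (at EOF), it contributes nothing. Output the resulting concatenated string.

After 1 (read(2)): returned '5S', offset=2
After 2 (tell()): offset=2
After 3 (read(4)): returned '6RC4', offset=6
After 4 (seek(9, SET)): offset=9
After 5 (seek(-6, CUR)): offset=3
After 6 (read(8)): returned 'RC4D6GWN', offset=11
After 7 (read(8)): returned '3D73Y6KG', offset=19

Answer: 5S6RC4RC4D6GWN3D73Y6KG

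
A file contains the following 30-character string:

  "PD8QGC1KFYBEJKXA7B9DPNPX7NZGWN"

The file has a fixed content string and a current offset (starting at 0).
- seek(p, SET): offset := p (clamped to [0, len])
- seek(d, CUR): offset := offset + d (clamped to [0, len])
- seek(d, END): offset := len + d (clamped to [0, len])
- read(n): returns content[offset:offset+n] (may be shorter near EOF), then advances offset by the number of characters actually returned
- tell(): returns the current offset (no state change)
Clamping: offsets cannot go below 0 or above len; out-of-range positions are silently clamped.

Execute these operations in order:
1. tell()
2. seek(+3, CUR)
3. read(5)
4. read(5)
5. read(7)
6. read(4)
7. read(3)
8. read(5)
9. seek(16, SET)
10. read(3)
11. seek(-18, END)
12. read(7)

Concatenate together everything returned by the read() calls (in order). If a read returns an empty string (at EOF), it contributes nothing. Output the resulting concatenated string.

After 1 (tell()): offset=0
After 2 (seek(+3, CUR)): offset=3
After 3 (read(5)): returned 'QGC1K', offset=8
After 4 (read(5)): returned 'FYBEJ', offset=13
After 5 (read(7)): returned 'KXA7B9D', offset=20
After 6 (read(4)): returned 'PNPX', offset=24
After 7 (read(3)): returned '7NZ', offset=27
After 8 (read(5)): returned 'GWN', offset=30
After 9 (seek(16, SET)): offset=16
After 10 (read(3)): returned '7B9', offset=19
After 11 (seek(-18, END)): offset=12
After 12 (read(7)): returned 'JKXA7B9', offset=19

Answer: QGC1KFYBEJKXA7B9DPNPX7NZGWN7B9JKXA7B9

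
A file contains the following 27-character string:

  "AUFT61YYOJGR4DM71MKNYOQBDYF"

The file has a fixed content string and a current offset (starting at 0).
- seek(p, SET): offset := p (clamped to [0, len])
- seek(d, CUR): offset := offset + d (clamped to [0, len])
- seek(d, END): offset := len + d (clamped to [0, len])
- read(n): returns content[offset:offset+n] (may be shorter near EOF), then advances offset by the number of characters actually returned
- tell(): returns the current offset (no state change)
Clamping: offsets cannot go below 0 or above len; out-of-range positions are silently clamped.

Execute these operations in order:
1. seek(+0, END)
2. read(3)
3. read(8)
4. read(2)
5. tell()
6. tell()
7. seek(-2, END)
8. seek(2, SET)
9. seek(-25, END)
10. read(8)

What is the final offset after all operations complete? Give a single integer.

After 1 (seek(+0, END)): offset=27
After 2 (read(3)): returned '', offset=27
After 3 (read(8)): returned '', offset=27
After 4 (read(2)): returned '', offset=27
After 5 (tell()): offset=27
After 6 (tell()): offset=27
After 7 (seek(-2, END)): offset=25
After 8 (seek(2, SET)): offset=2
After 9 (seek(-25, END)): offset=2
After 10 (read(8)): returned 'FT61YYOJ', offset=10

Answer: 10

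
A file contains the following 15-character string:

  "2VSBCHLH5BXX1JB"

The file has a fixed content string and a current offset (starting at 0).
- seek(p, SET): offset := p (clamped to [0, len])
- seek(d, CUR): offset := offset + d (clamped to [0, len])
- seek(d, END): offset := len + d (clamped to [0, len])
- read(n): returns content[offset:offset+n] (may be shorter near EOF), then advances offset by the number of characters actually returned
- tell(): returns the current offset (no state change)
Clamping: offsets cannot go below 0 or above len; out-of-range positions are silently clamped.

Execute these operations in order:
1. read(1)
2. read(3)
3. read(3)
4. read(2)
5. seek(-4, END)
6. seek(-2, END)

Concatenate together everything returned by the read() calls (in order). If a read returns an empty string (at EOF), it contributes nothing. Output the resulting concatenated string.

Answer: 2VSBCHLH5

Derivation:
After 1 (read(1)): returned '2', offset=1
After 2 (read(3)): returned 'VSB', offset=4
After 3 (read(3)): returned 'CHL', offset=7
After 4 (read(2)): returned 'H5', offset=9
After 5 (seek(-4, END)): offset=11
After 6 (seek(-2, END)): offset=13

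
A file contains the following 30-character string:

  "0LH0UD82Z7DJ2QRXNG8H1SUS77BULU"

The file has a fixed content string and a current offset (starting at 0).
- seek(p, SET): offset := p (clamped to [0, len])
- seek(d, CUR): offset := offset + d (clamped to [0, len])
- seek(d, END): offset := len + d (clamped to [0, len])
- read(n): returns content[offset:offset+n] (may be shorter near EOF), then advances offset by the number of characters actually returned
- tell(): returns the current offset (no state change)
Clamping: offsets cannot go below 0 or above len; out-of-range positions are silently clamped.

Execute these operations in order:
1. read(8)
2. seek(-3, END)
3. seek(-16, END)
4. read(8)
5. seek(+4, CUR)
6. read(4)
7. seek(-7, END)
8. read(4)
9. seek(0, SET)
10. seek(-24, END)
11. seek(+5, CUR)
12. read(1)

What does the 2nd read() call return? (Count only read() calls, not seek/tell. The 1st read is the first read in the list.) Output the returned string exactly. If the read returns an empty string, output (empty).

After 1 (read(8)): returned '0LH0UD82', offset=8
After 2 (seek(-3, END)): offset=27
After 3 (seek(-16, END)): offset=14
After 4 (read(8)): returned 'RXNG8H1S', offset=22
After 5 (seek(+4, CUR)): offset=26
After 6 (read(4)): returned 'BULU', offset=30
After 7 (seek(-7, END)): offset=23
After 8 (read(4)): returned 'S77B', offset=27
After 9 (seek(0, SET)): offset=0
After 10 (seek(-24, END)): offset=6
After 11 (seek(+5, CUR)): offset=11
After 12 (read(1)): returned 'J', offset=12

Answer: RXNG8H1S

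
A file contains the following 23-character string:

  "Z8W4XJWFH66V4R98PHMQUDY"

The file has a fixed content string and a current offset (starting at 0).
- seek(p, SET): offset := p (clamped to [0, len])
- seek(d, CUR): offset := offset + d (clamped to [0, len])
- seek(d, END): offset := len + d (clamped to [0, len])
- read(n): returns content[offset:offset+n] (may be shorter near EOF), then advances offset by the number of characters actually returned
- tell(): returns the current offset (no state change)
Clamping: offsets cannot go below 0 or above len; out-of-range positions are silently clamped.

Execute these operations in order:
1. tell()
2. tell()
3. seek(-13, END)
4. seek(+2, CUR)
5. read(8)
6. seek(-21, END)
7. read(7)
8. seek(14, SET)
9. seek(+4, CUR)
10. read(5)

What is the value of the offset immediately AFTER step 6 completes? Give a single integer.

Answer: 2

Derivation:
After 1 (tell()): offset=0
After 2 (tell()): offset=0
After 3 (seek(-13, END)): offset=10
After 4 (seek(+2, CUR)): offset=12
After 5 (read(8)): returned '4R98PHMQ', offset=20
After 6 (seek(-21, END)): offset=2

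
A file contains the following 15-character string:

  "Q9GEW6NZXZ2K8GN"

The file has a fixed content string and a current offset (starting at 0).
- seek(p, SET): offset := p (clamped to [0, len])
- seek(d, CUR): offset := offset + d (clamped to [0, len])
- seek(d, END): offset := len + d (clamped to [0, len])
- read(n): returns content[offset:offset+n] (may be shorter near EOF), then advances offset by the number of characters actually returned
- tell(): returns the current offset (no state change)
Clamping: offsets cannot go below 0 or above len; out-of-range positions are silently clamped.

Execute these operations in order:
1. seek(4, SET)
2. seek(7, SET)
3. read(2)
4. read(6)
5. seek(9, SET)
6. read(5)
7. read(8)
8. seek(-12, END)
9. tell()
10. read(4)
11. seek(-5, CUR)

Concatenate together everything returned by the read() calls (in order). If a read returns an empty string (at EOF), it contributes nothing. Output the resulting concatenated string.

After 1 (seek(4, SET)): offset=4
After 2 (seek(7, SET)): offset=7
After 3 (read(2)): returned 'ZX', offset=9
After 4 (read(6)): returned 'Z2K8GN', offset=15
After 5 (seek(9, SET)): offset=9
After 6 (read(5)): returned 'Z2K8G', offset=14
After 7 (read(8)): returned 'N', offset=15
After 8 (seek(-12, END)): offset=3
After 9 (tell()): offset=3
After 10 (read(4)): returned 'EW6N', offset=7
After 11 (seek(-5, CUR)): offset=2

Answer: ZXZ2K8GNZ2K8GNEW6N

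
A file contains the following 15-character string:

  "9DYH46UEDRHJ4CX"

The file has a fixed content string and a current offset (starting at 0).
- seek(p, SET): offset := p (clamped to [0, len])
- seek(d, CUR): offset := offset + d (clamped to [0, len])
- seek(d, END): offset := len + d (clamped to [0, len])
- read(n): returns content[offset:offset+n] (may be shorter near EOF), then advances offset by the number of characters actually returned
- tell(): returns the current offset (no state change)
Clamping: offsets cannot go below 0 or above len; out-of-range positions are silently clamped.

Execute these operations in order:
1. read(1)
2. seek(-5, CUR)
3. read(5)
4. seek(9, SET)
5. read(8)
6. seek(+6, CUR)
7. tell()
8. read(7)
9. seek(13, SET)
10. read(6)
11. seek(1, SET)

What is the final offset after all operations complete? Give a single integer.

Answer: 1

Derivation:
After 1 (read(1)): returned '9', offset=1
After 2 (seek(-5, CUR)): offset=0
After 3 (read(5)): returned '9DYH4', offset=5
After 4 (seek(9, SET)): offset=9
After 5 (read(8)): returned 'RHJ4CX', offset=15
After 6 (seek(+6, CUR)): offset=15
After 7 (tell()): offset=15
After 8 (read(7)): returned '', offset=15
After 9 (seek(13, SET)): offset=13
After 10 (read(6)): returned 'CX', offset=15
After 11 (seek(1, SET)): offset=1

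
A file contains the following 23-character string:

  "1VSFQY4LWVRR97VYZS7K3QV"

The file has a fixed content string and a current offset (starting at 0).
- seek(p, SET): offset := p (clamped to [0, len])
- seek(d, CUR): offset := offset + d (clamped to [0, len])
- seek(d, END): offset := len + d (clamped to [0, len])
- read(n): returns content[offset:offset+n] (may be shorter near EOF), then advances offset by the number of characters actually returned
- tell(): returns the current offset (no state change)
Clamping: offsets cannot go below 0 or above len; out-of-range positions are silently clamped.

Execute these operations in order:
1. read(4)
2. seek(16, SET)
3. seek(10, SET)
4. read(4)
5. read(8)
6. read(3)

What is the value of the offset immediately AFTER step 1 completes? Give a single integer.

Answer: 4

Derivation:
After 1 (read(4)): returned '1VSF', offset=4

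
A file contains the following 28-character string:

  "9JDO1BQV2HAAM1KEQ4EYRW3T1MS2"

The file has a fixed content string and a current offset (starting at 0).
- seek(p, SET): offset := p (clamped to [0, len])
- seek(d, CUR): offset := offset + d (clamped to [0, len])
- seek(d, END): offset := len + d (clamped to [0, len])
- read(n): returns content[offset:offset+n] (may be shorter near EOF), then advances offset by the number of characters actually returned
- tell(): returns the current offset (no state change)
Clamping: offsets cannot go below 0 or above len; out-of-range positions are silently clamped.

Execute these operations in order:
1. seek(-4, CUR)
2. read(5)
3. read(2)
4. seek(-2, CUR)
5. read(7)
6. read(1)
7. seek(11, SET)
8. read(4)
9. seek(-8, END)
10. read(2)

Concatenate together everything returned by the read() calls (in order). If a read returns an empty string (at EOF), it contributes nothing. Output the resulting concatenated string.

Answer: 9JDO1BQBQV2HAAMAM1KRW

Derivation:
After 1 (seek(-4, CUR)): offset=0
After 2 (read(5)): returned '9JDO1', offset=5
After 3 (read(2)): returned 'BQ', offset=7
After 4 (seek(-2, CUR)): offset=5
After 5 (read(7)): returned 'BQV2HAA', offset=12
After 6 (read(1)): returned 'M', offset=13
After 7 (seek(11, SET)): offset=11
After 8 (read(4)): returned 'AM1K', offset=15
After 9 (seek(-8, END)): offset=20
After 10 (read(2)): returned 'RW', offset=22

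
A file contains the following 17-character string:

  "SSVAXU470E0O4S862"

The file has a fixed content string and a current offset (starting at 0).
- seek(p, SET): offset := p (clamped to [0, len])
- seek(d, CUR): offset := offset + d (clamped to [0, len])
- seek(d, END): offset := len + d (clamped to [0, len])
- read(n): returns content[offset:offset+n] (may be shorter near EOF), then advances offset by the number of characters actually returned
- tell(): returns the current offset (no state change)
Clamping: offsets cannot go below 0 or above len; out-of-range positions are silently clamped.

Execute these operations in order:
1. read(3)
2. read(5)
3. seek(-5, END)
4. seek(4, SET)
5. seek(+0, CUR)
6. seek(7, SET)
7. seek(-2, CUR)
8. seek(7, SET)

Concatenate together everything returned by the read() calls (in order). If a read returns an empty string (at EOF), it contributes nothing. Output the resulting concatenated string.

Answer: SSVAXU47

Derivation:
After 1 (read(3)): returned 'SSV', offset=3
After 2 (read(5)): returned 'AXU47', offset=8
After 3 (seek(-5, END)): offset=12
After 4 (seek(4, SET)): offset=4
After 5 (seek(+0, CUR)): offset=4
After 6 (seek(7, SET)): offset=7
After 7 (seek(-2, CUR)): offset=5
After 8 (seek(7, SET)): offset=7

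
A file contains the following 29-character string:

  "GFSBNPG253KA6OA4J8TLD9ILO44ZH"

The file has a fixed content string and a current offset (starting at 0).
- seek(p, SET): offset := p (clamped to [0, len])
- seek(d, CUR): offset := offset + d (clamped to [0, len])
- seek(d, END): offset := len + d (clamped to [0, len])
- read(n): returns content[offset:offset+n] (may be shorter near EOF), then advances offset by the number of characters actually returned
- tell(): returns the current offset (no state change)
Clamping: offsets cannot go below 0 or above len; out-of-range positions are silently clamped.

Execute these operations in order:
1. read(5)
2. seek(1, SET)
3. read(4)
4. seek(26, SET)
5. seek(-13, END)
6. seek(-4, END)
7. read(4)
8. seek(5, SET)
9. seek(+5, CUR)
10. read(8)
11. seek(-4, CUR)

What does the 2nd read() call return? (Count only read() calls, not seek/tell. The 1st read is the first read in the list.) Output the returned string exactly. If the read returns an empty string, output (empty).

Answer: FSBN

Derivation:
After 1 (read(5)): returned 'GFSBN', offset=5
After 2 (seek(1, SET)): offset=1
After 3 (read(4)): returned 'FSBN', offset=5
After 4 (seek(26, SET)): offset=26
After 5 (seek(-13, END)): offset=16
After 6 (seek(-4, END)): offset=25
After 7 (read(4)): returned '44ZH', offset=29
After 8 (seek(5, SET)): offset=5
After 9 (seek(+5, CUR)): offset=10
After 10 (read(8)): returned 'KA6OA4J8', offset=18
After 11 (seek(-4, CUR)): offset=14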